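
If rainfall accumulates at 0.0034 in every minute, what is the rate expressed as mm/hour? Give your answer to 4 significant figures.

5.182 mm/hour

0.0034 in/minute × 25.4 mm/in × 60 minute/hour = 5.182 mm/hour.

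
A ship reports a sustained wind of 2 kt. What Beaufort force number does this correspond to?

2 kt lies in the Beaufort 1 band (light air, 1–3 kt).

Beaufort force 1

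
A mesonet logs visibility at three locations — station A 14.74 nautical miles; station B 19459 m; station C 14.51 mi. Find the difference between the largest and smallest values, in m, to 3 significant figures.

station A: 14.74 nmi = 27298.48 m.
station C: 14.51 SM = 23351.58 m.
Spread: 27298.48 − 19459.00 = 7840 m.

7840 m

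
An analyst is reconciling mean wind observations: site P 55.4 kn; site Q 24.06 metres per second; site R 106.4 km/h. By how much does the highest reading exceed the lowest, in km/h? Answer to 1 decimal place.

site P: 55.4 kt = 102.601 km/h.
site Q: 24.06 m/s = 86.616 km/h.
Spread: 106.400 − 86.616 = 19.8 km/h.

19.8 km/h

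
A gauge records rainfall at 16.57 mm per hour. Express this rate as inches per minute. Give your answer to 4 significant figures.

16.57 mm/hour × 0.0393701 in/mm × 0.0166667 hour/minute = 0.01087 in/minute.

0.01087 in/minute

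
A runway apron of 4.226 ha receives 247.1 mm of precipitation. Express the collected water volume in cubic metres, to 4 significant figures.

10440 cubic metres

Area: 4.226 ha = 42260 m².
1 mm over 1 m² is 1 L, so volume = 247.1 × 42260 = 10442446 L = 10440 m³.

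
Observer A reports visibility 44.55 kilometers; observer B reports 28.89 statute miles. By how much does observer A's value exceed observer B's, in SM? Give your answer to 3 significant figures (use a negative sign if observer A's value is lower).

-1.21 SM

observer A: 44.55 km = 27.6821 SM.
Difference: 27.6821 − 28.8900 = -1.21 SM.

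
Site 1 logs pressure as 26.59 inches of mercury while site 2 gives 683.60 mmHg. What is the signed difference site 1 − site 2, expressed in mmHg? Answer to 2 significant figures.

site 1: 26.59 inHg = 675.386 mmHg.
Difference: 675.386 − 683.600 = -8.2 mmHg.

-8.2 mmHg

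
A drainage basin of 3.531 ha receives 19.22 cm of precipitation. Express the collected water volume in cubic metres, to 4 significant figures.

6787 cubic metres

Depth: 19.22 cm × 10 = 192.2 mm.
Area: 3.531 ha = 35310 m².
1 mm over 1 m² is 1 L, so volume = 192.2 × 35310 = 6786582 L = 6787 m³.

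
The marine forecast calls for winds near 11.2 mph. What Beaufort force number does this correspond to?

Beaufort force 3

11.2 mph = 5.0 m/s, which is Beaufort 3 (gentle breeze, 3.4–5.4 m/s).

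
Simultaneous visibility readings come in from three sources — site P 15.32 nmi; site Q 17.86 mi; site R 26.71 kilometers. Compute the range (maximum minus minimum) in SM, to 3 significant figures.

site P: 15.32 nmi = 17.6299 SM.
site R: 26.71 km = 16.5968 SM.
Spread: 17.8600 − 16.5968 = 1.26 SM.

1.26 SM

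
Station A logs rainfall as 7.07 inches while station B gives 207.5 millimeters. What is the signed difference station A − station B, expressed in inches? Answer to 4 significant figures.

station B: 207.5 mm = 8.16929 in.
Difference: 7.07000 − 8.16929 = -1.099 in.

-1.099 in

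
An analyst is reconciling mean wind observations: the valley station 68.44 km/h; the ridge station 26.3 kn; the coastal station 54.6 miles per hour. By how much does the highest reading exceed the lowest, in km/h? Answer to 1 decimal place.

the ridge station: 26.3 kt = 48.708 km/h.
the coastal station: 54.6 mph = 87.870 km/h.
Spread: 87.870 − 48.708 = 39.2 km/h.

39.2 km/h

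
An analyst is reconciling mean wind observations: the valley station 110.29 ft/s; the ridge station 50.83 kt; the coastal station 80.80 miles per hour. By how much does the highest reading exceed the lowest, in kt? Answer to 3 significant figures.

the valley station: 110.29 ft/s = 65.345 kt.
the coastal station: 80.80 mph = 70.213 kt.
Spread: 70.213 − 50.830 = 19.4 kt.

19.4 kt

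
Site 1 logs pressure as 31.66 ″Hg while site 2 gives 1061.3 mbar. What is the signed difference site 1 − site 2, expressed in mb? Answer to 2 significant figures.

site 1: 31.66 inHg = 1072.13 mb.
Difference: 1072.13 − 1061.30 = 11 mb.

11 mb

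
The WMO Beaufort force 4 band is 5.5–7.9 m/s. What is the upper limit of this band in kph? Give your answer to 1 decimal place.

28.4 km/h

5.5–7.9 m/s × 3.6 = 19.8–28.4 km/h.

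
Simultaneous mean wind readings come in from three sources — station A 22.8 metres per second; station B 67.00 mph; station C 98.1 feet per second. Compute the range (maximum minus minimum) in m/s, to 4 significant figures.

7.152 m/s

station B: 67.00 mph = 29.95168 m/s.
station C: 98.1 ft/s = 29.90088 m/s.
Spread: 29.95168 − 22.80000 = 7.152 m/s.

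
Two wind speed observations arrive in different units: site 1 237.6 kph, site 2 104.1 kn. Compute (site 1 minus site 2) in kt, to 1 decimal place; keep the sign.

24.2 kt

site 1: 237.6 km/h = 128.294 kt.
Difference: 128.294 − 104.100 = 24.2 kt.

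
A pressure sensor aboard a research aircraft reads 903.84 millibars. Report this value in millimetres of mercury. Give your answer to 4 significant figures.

1 mb = 0.750062 mmHg, so 903.84 × 0.750062 = 677.9 mmHg.

677.9 mmHg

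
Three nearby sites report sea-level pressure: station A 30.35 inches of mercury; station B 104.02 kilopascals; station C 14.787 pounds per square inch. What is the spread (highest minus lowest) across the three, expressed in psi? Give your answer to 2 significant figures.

0.30 psi

station A: 30.35 inHg = 14.9065 psi.
station B: 104.02 kPa = 15.0868 psi.
Spread: 15.0868 − 14.7870 = 0.30 psi.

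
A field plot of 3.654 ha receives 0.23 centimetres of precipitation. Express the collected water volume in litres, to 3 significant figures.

Depth: 0.23 cm × 10 = 2.3 mm.
Area: 3.654 ha = 36540 m².
1 mm over 1 m² is 1 L, so volume = 2.3 × 36540 = 84042 L ≈ 84000 L.

84000 litres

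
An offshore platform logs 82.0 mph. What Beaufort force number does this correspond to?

Beaufort force 12

82.0 mph = 36.7 m/s, which is Beaufort 12 (hurricane force, ≥32.7 m/s).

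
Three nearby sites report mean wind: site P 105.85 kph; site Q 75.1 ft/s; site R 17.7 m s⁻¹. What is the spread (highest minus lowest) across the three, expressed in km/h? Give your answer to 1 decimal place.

42.1 km/h

site Q: 75.1 ft/s = 82.406 km/h.
site R: 17.7 m/s = 63.720 km/h.
Spread: 105.850 − 63.720 = 42.1 km/h.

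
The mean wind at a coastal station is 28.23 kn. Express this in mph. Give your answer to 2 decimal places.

32.49 mph

1 kt = 1.15078 mph, so 28.23 × 1.15078 = 32.49 mph.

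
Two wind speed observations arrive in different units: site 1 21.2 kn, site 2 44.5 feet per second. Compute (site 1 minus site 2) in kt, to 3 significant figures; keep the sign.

site 2: 44.5 ft/s = 26.3655 kt.
Difference: 21.2000 − 26.3655 = -5.17 kt.

-5.17 kt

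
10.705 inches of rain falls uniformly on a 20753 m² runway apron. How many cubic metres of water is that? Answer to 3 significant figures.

Depth: 10.705 in × 25.4 = 271.907 mm.
1 mm over 1 m² is 1 L, so volume = 271.907 × 20753 = 5642886 L = 5640 m³.

5640 cubic metres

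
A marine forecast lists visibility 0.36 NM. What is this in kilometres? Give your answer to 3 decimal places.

1 nmi = 1.852 km, so 0.36 × 1.852 = 0.667 km.

0.667 km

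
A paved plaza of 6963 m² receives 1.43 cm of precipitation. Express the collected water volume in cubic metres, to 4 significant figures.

Depth: 1.43 cm × 10 = 14.3 mm.
1 mm over 1 m² is 1 L, so volume = 14.3 × 6963 = 99570.9 L = 99.57 m³.

99.57 cubic metres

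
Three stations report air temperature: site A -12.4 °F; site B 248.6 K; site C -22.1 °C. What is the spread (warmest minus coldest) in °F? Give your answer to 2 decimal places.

4.62 °F

site A: -12.4 °F = -24.667 °C.
site B: 248.6 K = -24.550 °C.
Spread: (-22.100) − (-24.667) = 2.567 °C = 4.62 °F.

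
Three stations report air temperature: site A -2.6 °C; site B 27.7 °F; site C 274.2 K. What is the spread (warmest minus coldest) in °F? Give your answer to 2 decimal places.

6.57 °F

site B: 27.7 °F = -2.389 °C.
site C: 274.2 K = 1.050 °C.
Spread: 1.050 − (-2.600) = 3.650 °C = 6.57 °F.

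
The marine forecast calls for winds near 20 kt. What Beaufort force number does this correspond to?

20 kt lies in the Beaufort 5 band (fresh breeze, 17–21 kt).

Beaufort force 5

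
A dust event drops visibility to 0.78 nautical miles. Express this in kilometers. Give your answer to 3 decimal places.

1 nmi = 1.852 km, so 0.78 × 1.852 = 1.445 km.

1.445 km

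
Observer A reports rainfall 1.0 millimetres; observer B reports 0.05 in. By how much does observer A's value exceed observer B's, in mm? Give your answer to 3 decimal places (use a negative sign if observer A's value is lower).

observer B: 0.05 in = 1.27000 mm.
Difference: 1.00000 − 1.27000 = -0.270 mm.

-0.270 mm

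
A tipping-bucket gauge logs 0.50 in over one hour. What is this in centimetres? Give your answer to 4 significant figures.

1.270 cm

1 in = 2.54 cm, so 0.50 × 2.54 = 1.270 cm.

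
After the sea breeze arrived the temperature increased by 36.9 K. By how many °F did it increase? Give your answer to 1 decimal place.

A change of 1 °C equals a change of 1.8 °F: Δ°F = 36.9 × 1.8 = 66.4 °F.

66.4 °F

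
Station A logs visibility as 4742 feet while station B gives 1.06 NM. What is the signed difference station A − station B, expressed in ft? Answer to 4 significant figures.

station B: 1.06 nmi = 6440.68 ft.
Difference: 4742.00 − 6440.68 = -1699 ft.

-1699 ft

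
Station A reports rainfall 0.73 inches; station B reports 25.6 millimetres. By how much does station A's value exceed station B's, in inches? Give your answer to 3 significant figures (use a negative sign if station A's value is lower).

station B: 25.6 mm = 1.00787 in.
Difference: 0.73000 − 1.00787 = -0.278 in.

-0.278 in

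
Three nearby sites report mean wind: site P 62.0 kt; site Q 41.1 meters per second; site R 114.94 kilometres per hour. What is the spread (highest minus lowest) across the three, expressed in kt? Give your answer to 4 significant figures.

17.89 kt

site Q: 41.1 m/s = 79.8920 kt.
site R: 114.94 km/h = 62.0626 kt.
Spread: 79.8920 − 62.0000 = 17.89 kt.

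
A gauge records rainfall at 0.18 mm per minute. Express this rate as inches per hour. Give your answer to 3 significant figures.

0.425 in/hour

0.18 mm/minute × 0.0393701 in/mm × 60 minute/hour = 0.425 in/hour.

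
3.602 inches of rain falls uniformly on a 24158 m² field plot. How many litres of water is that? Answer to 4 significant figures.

2210000 litres

Depth: 3.602 in × 25.4 = 91.4908 mm.
1 mm over 1 m² is 1 L, so volume = 91.4908 × 24158 = 2210234.7 L ≈ 2210000 L.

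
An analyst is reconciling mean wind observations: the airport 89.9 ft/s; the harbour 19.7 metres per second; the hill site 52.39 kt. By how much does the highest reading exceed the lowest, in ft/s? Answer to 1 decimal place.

the harbour: 19.7 m/s = 64.633 ft/s.
the hill site: 52.39 kt = 88.424 ft/s.
Spread: 89.900 − 64.633 = 25.3 ft/s.

25.3 ft/s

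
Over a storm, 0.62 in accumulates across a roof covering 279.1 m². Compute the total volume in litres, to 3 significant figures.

Depth: 0.62 in × 25.4 = 15.748 mm.
1 mm over 1 m² is 1 L, so volume = 15.748 × 279.1 = 4395.2668 L ≈ 4400 L.

4400 litres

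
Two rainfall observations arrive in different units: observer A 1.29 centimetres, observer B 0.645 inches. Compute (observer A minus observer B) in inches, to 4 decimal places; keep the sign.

-0.1371 in

observer A: 1.29 cm = 0.507874 in.
Difference: 0.507874 − 0.645000 = -0.1371 in.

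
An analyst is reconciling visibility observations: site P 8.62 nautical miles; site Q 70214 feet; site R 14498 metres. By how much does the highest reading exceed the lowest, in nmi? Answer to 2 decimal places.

site Q: 70214 ft = 11.5557 nmi.
site R: 14498 m = 7.8283 nmi.
Spread: 11.5557 − 7.8283 = 3.73 nmi.

3.73 nmi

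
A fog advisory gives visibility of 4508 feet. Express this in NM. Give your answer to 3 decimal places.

1 ft = 0.000164579 nmi, so 4508 × 0.000164579 = 0.742 nmi.

0.742 nmi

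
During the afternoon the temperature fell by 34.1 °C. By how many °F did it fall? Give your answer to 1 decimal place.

61.4 °F

A change of 1 °C equals a change of 1.8 °F: Δ°F = 34.1 × 1.8 = 61.4 °F.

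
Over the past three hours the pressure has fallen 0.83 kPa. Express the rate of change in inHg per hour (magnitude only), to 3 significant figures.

0.83 kPa / 3 h × 0.2953 inHg/kPa = 0.0817 inHg/h.

0.0817 inHg per hour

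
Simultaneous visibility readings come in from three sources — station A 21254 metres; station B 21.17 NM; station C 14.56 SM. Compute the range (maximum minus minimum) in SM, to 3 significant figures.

station A: 21254 m = 13.207 SM.
station B: 21.17 nmi = 24.362 SM.
Spread: 24.362 − 13.207 = 11.2 SM.

11.2 SM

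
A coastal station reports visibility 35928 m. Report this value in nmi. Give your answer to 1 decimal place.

19.4 nmi

1 m = 0.000539957 nmi, so 35928 × 0.000539957 = 19.4 nmi.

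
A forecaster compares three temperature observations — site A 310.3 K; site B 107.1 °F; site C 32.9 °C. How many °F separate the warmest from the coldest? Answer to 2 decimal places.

site A: 310.3 K = 37.150 °C.
site B: 107.1 °F = 41.722 °C.
Spread: 41.722 − 32.900 = 8.822 °C = 15.88 °F.

15.88 °F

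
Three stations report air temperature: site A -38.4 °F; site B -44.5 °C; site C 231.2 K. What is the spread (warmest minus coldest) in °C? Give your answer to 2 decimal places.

5.39 °C

site A: -38.4 °F = -39.111 °C.
site C: 231.2 K = -41.950 °C.
Spread: (-39.111) − (-44.500) = 5.389 °C.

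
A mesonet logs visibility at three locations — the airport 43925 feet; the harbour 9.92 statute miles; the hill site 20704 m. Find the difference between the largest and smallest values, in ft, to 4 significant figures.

the harbour: 9.92 SM = 52377.60 ft.
the hill site: 20704 m = 67926.51 ft.
Spread: 67926.51 − 43925.00 = 24000 ft.

24000 ft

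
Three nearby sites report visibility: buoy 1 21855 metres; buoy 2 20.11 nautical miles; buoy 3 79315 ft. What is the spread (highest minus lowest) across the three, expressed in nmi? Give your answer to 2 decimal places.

8.31 nmi

buoy 1: 21855 m = 11.8008 nmi.
buoy 3: 79315 ft = 13.0536 nmi.
Spread: 20.1100 − 11.8008 = 8.31 nmi.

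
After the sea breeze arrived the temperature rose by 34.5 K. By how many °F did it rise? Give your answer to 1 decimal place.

Converting a difference, only the 9/5 scale factor applies: Δ°F = 34.5 × 1.8 = 62.1 °F.

62.1 °F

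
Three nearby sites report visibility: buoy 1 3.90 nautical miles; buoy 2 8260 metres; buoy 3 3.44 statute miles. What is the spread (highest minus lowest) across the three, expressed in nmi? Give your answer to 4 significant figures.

1.471 nmi

buoy 2: 8260 m = 4.46004 nmi.
buoy 3: 3.44 SM = 2.98928 nmi.
Spread: 4.46004 − 2.98928 = 1.471 nmi.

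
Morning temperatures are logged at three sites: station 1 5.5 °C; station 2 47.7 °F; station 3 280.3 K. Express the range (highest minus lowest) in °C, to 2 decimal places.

3.22 °C

station 2: 47.7 °F = 8.722 °C.
station 3: 280.3 K = 7.150 °C.
Spread: 8.722 − 5.500 = 3.222 °C.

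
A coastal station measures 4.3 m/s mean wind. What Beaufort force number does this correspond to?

4.3 m/s lies in the Beaufort 3 band (gentle breeze, 3.4–5.4 m/s).

Beaufort force 3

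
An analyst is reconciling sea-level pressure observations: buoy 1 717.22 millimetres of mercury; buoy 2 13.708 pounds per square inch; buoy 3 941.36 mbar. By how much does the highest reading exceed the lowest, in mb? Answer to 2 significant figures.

15 mb

buoy 1: 717.22 mmHg = 956.21 mb.
buoy 2: 13.708 psi = 945.13 mb.
Spread: 956.21 − 941.36 = 15 mb.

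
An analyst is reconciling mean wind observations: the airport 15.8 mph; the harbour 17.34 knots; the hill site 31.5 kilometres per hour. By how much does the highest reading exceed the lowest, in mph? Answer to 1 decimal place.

4.2 mph

the harbour: 17.34 kt = 19.955 mph.
the hill site: 31.5 km/h = 19.573 mph.
Spread: 19.955 − 15.800 = 4.2 mph.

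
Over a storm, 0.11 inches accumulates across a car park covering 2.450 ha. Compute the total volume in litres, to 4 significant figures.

68450 litres

Depth: 0.11 in × 25.4 = 2.794 mm.
Area: 2.450 ha = 24500 m².
1 mm over 1 m² is 1 L, so volume = 2.794 × 24500 = 68453 L ≈ 68450 L.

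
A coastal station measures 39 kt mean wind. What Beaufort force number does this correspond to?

39 kt lies in the Beaufort 8 band (gale, 34–40 kt).

Beaufort force 8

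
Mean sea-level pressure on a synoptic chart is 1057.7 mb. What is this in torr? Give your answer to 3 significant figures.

793 mmHg

1 mb = 0.750062 mmHg, so 1057.7 × 0.750062 = 793 mmHg.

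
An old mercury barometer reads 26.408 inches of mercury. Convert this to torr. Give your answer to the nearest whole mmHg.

671 mmHg

1 inHg = 25.4 mmHg, so 26.408 × 25.4 = 671 mmHg.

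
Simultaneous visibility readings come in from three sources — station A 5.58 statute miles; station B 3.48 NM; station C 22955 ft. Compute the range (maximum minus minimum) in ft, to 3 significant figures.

8320 ft

station A: 5.58 SM = 29462.40 ft.
station B: 3.48 nmi = 21144.88 ft.
Spread: 29462.40 − 21144.88 = 8320 ft.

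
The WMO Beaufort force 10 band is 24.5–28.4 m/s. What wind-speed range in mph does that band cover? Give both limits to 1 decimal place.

24.5–28.4 m/s × 2.237 = 54.8–63.5 mph.

54.8 to 63.5 mph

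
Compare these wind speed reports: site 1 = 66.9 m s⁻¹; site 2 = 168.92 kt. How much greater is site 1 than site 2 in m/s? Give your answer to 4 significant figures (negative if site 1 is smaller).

site 2: 168.92 kt = 86.9000 m/s.
Difference: 66.9000 − 86.9000 = -20.00 m/s.

-20.00 m/s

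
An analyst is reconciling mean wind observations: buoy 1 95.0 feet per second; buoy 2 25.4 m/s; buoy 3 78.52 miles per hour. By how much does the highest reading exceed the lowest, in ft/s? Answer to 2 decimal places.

31.83 ft/s

buoy 2: 25.4 m/s = 83.3333 ft/s.
buoy 3: 78.52 mph = 115.1627 ft/s.
Spread: 115.1627 − 83.3333 = 31.83 ft/s.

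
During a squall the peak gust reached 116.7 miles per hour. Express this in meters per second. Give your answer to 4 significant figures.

1 mph = 0.44704 m/s, so 116.7 × 0.44704 = 52.17 m/s.

52.17 m/s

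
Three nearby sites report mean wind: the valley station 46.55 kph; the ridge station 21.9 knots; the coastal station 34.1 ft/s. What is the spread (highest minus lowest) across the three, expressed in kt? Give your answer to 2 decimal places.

the valley station: 46.55 km/h = 25.1350 kt.
the coastal station: 34.1 ft/s = 20.2037 kt.
Spread: 25.1350 − 20.2037 = 4.93 kt.

4.93 kt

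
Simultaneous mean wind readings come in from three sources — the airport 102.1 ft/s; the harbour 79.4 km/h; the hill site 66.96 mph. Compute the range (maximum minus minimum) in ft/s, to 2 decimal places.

the harbour: 79.4 km/h = 72.3607 ft/s.
the hill site: 66.96 mph = 98.2080 ft/s.
Spread: 102.1000 − 72.3607 = 29.74 ft/s.

29.74 ft/s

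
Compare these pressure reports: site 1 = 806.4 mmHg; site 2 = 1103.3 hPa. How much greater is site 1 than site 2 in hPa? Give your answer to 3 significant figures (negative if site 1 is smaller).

site 1: 806.4 mmHg = 1075.112 hPa.
Difference: 1075.112 − 1103.300 = -28.2 hPa.

-28.2 hPa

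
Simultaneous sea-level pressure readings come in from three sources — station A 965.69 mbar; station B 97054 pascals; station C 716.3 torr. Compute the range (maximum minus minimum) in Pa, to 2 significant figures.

station A: 965.69 mb = 96569.00 Pa.
station C: 716.3 mmHg = 95498.83 Pa.
Spread: 97054.00 − 95498.83 = 1600 Pa.

1600 Pa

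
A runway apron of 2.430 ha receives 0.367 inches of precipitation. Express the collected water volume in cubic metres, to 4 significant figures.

Depth: 0.367 in × 25.4 = 9.3218 mm.
Area: 2.430 ha = 24300 m².
1 mm over 1 m² is 1 L, so volume = 9.3218 × 24300 = 226519.74 L = 226.5 m³.

226.5 cubic metres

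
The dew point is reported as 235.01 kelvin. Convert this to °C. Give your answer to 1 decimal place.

°C = 235.01 − 273.15 = -38.1 °C.

-38.1 °C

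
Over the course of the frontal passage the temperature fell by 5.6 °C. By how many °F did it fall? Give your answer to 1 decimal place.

10.1 °F

For a temperature change the 32° offset cancels: Δ°F = 5.6 × 1.8 = 10.1 °F.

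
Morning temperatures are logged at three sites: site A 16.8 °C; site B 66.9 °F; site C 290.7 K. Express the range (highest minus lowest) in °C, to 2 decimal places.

site B: 66.9 °F = 19.389 °C.
site C: 290.7 K = 17.550 °C.
Spread: 19.389 − 16.800 = 2.589 °C.

2.59 °C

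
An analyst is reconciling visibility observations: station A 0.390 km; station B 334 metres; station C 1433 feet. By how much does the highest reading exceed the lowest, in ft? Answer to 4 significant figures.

337.2 ft

station A: 0.390 km = 1279.528 ft.
station B: 334 m = 1095.801 ft.
Spread: 1433.000 − 1095.801 = 337.2 ft.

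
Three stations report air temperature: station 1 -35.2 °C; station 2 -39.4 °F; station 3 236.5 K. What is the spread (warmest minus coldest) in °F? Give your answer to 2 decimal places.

8.04 °F

station 2: -39.4 °F = -39.667 °C.
station 3: 236.5 K = -36.650 °C.
Spread: (-35.200) − (-39.667) = 4.467 °C = 8.04 °F.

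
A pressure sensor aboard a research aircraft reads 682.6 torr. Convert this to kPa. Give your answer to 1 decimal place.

1 mmHg = 0.133322 kPa, so 682.6 × 0.133322 = 91.0 kPa.

91.0 kPa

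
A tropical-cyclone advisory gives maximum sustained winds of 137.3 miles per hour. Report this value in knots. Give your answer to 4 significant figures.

119.3 kt

1 mph = 0.868976 kt, so 137.3 × 0.868976 = 119.3 kt.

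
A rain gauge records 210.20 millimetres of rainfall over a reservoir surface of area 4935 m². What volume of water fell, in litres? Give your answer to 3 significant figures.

1 mm over 1 m² is 1 L, so volume = 210.2 × 4935 = 1037337 L ≈ 1040000 L.

1040000 litres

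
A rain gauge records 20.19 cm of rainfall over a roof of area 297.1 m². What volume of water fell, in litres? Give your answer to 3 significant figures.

Depth: 20.19 cm × 10 = 201.9 mm.
1 mm over 1 m² is 1 L, so volume = 201.9 × 297.1 = 59984.49 L ≈ 60000 L.

60000 litres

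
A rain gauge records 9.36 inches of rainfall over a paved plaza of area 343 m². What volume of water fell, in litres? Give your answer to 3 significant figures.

Depth: 9.36 in × 25.4 = 237.744 mm.
1 mm over 1 m² is 1 L, so volume = 237.744 × 343 = 81546.192 L ≈ 81500 L.

81500 litres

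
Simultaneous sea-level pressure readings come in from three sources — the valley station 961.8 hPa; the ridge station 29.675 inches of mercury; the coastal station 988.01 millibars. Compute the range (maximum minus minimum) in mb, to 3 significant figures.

the valley station: 961.8 hPa = 961.800 mb.
the ridge station: 29.675 inHg = 1004.911 mb.
Spread: 1004.911 − 961.800 = 43.1 mb.

43.1 mb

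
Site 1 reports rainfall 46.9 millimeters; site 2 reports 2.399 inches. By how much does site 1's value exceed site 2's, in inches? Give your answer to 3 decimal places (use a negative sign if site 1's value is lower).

site 1: 46.9 mm = 1.84646 in.
Difference: 1.84646 − 2.39900 = -0.553 in.

-0.553 in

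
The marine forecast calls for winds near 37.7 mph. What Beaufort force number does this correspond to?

Beaufort force 7

37.7 mph = 16.9 m/s, which is Beaufort 7 (near gale, 13.9–17.1 m/s).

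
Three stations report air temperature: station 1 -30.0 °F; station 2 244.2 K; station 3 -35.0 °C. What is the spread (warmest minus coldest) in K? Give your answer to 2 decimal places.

station 1: -30.0 °F = -34.444 °C.
station 2: 244.2 K = -28.950 °C.
Spread: (-28.950) − (-35.000) = 6.050 °C.

6.05 K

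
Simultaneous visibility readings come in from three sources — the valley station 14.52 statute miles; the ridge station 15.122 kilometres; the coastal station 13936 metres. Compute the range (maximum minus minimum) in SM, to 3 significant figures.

the ridge station: 15.122 km = 9.3964 SM.
the coastal station: 13936 m = 8.6594 SM.
Spread: 14.5200 − 8.6594 = 5.86 SM.

5.86 SM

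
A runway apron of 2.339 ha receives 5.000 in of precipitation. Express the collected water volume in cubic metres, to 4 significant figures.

2971 cubic metres

Depth: 5.000 in × 25.4 = 127 mm.
Area: 2.339 ha = 23390 m².
1 mm over 1 m² is 1 L, so volume = 127 × 23390 = 2970530 L = 2971 m³.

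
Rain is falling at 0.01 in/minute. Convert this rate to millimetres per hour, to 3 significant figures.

15.2 mm/hour

0.01 in/minute × 25.4 mm/in × 60 minute/hour = 15.2 mm/hour.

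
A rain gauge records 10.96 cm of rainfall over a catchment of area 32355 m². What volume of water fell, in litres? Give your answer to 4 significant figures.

Depth: 10.96 cm × 10 = 109.6 mm.
1 mm over 1 m² is 1 L, so volume = 109.6 × 32355 = 3546108 L ≈ 3546000 L.

3546000 litres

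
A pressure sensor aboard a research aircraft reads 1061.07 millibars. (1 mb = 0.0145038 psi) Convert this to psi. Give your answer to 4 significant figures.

15.39 psi

1 mb = 0.0145038 psi, so 1061.07 × 0.0145038 = 15.39 psi.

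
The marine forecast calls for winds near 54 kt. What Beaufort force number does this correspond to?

Beaufort force 10

54 kt lies in the Beaufort 10 band (storm, 48–55 kt).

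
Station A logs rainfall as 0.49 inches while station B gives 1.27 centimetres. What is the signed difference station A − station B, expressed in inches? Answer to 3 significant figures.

station B: 1.27 cm = 0.500000 in.
Difference: 0.490000 − 0.500000 = -0.0100 in.

-0.0100 in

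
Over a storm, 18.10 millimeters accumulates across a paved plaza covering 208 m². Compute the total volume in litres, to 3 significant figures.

3760 litres

1 mm over 1 m² is 1 L, so volume = 18.1 × 208 = 3764.8 L ≈ 3760 L.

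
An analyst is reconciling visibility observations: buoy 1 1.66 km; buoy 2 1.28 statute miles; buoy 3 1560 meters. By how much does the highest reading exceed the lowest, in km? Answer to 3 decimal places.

0.500 km

buoy 2: 1.28 SM = 2.05996 km.
buoy 3: 1560 m = 1.56000 km.
Spread: 2.05996 − 1.56000 = 0.500 km.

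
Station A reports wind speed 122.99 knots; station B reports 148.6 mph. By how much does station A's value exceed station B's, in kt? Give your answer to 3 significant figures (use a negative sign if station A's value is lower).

-6.14 kt

station B: 148.6 mph = 129.1299 kt.
Difference: 122.9900 − 129.1299 = -6.14 kt.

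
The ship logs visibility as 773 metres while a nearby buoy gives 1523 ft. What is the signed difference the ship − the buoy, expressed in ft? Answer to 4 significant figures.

the ship: 773 m = 2536.09 ft.
Difference: 2536.09 − 1523.00 = 1013 ft.

1013 ft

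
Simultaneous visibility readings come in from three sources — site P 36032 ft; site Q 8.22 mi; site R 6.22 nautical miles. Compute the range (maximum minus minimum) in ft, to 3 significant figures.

7370 ft

site Q: 8.22 SM = 43401.60 ft.
site R: 6.22 nmi = 37793.44 ft.
Spread: 43401.60 − 36032.00 = 7370 ft.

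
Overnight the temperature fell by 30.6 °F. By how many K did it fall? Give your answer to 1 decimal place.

A change of 1 °C equals a change of 1.8 °F: ΔK = 30.6 × 0.5556 = 17.0 K.

17.0 K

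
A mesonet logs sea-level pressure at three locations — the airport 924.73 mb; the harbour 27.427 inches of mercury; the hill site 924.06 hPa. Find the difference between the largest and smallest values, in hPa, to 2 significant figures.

4.7 hPa

the airport: 924.73 mb = 924.730 hPa.
the harbour: 27.427 inHg = 928.785 hPa.
Spread: 928.785 − 924.060 = 4.7 hPa.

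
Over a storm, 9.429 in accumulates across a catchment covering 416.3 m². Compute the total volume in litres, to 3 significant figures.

Depth: 9.429 in × 25.4 = 239.4966 mm.
1 mm over 1 m² is 1 L, so volume = 239.4966 × 416.3 = 99702.435 L ≈ 99700 L.

99700 litres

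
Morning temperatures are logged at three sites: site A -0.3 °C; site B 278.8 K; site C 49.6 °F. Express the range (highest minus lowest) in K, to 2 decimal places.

10.08 K

site B: 278.8 K = 5.650 °C.
site C: 49.6 °F = 9.778 °C.
Spread: 9.778 − (-0.300) = 10.078 °C.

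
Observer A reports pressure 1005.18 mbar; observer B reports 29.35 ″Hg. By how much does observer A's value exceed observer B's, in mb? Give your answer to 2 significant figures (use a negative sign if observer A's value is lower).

11 mb

observer B: 29.35 inHg = 993.91 mb.
Difference: 1005.18 − 993.91 = 11 mb.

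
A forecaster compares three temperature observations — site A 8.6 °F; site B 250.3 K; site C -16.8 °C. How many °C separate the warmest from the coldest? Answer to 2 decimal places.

9.85 °C

site A: 8.6 °F = -13.000 °C.
site B: 250.3 K = -22.850 °C.
Spread: (-13.000) − (-22.850) = 9.850 °C.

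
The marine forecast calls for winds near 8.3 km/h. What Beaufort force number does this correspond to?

8.3 km/h = 2.3 m/s, which is Beaufort 2 (light breeze, 1.6–3.3 m/s).

Beaufort force 2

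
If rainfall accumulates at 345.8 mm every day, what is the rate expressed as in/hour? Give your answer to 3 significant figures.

345.8 mm/day × 0.0393701 in/mm × 0.0416667 day/hour = 0.567 in/hour.

0.567 in/hour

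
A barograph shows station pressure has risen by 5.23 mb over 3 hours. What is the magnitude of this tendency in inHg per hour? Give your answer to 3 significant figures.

5.23 mb / 3 h × 0.02953 inHg/mb = 0.0515 inHg/h.

0.0515 inHg per hour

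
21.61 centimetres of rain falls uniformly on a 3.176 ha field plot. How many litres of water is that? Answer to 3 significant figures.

6860000 litres

Depth: 21.61 cm × 10 = 216.1 mm.
Area: 3.176 ha = 31760 m².
1 mm over 1 m² is 1 L, so volume = 216.1 × 31760 = 6863336 L ≈ 6860000 L.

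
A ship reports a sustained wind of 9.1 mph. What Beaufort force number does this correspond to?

Beaufort force 3

9.1 mph = 4.1 m/s, which is Beaufort 3 (gentle breeze, 3.4–5.4 m/s).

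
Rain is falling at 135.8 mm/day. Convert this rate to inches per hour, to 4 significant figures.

135.8 mm/day × 0.0393701 in/mm × 0.0416667 day/hour = 0.2228 in/hour.

0.2228 in/hour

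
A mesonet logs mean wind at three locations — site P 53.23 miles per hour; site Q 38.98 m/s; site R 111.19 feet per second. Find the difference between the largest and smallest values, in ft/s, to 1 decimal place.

site P: 53.23 mph = 78.071 ft/s.
site Q: 38.98 m/s = 127.887 ft/s.
Spread: 127.887 − 78.071 = 49.8 ft/s.

49.8 ft/s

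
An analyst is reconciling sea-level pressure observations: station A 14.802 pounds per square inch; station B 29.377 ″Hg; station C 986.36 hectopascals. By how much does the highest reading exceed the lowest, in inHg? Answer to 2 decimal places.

1.01 inHg

station A: 14.802 psi = 30.1372 inHg.
station C: 986.36 hPa = 29.1272 inHg.
Spread: 30.1372 − 29.1272 = 1.01 inHg.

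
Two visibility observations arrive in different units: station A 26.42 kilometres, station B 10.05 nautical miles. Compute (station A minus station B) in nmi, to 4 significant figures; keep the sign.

station A: 26.42 km = 14.26566 nmi.
Difference: 14.26566 − 10.05000 = 4.216 nmi.

4.216 nmi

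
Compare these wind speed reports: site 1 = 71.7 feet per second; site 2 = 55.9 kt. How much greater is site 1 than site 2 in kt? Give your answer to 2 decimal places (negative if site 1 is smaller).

site 1: 71.7 ft/s = 42.4811 kt.
Difference: 42.4811 − 55.9000 = -13.42 kt.

-13.42 kt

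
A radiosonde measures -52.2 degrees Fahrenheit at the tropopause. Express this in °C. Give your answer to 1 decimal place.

-46.8 °C

°C = (°F − 32) × 5/9 = (-52.2 − 32) / 1.8 = -46.8 °C.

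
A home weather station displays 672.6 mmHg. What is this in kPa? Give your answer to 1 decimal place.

1 mmHg = 0.133322 kPa, so 672.6 × 0.133322 = 89.7 kPa.

89.7 kPa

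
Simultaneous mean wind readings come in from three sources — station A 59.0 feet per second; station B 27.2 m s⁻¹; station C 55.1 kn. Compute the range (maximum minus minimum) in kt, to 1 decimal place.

station A: 59.0 ft/s = 34.957 kt.
station B: 27.2 m/s = 52.873 kt.
Spread: 55.100 − 34.957 = 20.1 kt.

20.1 kt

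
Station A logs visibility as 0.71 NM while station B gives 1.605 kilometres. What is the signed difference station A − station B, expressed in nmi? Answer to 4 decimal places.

-0.1566 nmi

station B: 1.605 km = 0.866631 nmi.
Difference: 0.710000 − 0.866631 = -0.1566 nmi.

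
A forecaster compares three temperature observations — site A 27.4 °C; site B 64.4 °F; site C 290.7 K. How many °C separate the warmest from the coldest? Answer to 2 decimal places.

site B: 64.4 °F = 18.000 °C.
site C: 290.7 K = 17.550 °C.
Spread: 27.400 − 17.550 = 9.850 °C.

9.85 °C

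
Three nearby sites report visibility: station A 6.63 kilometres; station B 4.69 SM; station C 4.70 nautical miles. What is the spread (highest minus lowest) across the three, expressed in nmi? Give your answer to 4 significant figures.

1.120 nmi

station A: 6.63 km = 3.57991 nmi.
station B: 4.69 SM = 4.07550 nmi.
Spread: 4.70000 − 3.57991 = 1.120 nmi.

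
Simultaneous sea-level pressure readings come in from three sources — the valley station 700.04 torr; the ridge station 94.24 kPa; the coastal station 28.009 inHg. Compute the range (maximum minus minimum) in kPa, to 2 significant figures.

the valley station: 700.04 mmHg = 93.331 kPa.
the coastal station: 28.009 inHg = 94.849 kPa.
Spread: 94.849 − 93.331 = 1.5 kPa.

1.5 kPa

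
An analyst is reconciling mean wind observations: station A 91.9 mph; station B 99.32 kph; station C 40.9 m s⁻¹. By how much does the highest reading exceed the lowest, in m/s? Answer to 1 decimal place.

13.5 m/s

station A: 91.9 mph = 41.083 m/s.
station B: 99.32 km/h = 27.589 m/s.
Spread: 41.083 − 27.589 = 13.5 m/s.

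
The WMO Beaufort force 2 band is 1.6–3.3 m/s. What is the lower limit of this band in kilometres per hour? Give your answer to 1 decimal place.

5.8 km/h

1.6–3.3 m/s × 3.6 = 5.8–11.9 km/h.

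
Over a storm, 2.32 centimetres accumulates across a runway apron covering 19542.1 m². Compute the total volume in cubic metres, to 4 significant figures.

453.4 cubic metres

Depth: 2.32 cm × 10 = 23.2 mm.
1 mm over 1 m² is 1 L, so volume = 23.2 × 19542.1 = 453376.72 L = 453.4 m³.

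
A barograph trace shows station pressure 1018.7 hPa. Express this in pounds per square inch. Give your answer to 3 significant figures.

1 hPa = 0.0145038 psi, so 1018.7 × 0.0145038 = 14.8 psi.

14.8 psi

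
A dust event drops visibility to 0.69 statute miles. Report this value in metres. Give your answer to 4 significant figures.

1110 m

1 SM = 1609.34 m, so 0.69 × 1609.34 = 1110 m.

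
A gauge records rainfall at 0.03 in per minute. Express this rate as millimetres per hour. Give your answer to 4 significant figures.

0.03 in/minute × 25.4 mm/in × 60 minute/hour = 45.72 mm/hour.

45.72 mm/hour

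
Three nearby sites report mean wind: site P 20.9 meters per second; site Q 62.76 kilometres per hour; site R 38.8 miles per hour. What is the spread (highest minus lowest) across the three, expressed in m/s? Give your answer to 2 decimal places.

3.55 m/s

site Q: 62.76 km/h = 17.4333 m/s.
site R: 38.8 mph = 17.3452 m/s.
Spread: 20.9000 − 17.3452 = 3.55 m/s.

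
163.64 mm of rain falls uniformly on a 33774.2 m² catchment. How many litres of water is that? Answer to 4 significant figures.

1 mm over 1 m² is 1 L, so volume = 163.64 × 33774.2 = 5526810.1 L ≈ 5527000 L.

5527000 litres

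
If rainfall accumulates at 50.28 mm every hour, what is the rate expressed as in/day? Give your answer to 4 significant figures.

47.51 in/day

50.28 mm/hour × 0.0393701 in/mm × 24 hour/day = 47.51 in/day.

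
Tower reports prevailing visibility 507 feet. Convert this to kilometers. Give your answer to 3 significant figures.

0.155 km

1 ft = 0.0003048 km, so 507 × 0.0003048 = 0.155 km.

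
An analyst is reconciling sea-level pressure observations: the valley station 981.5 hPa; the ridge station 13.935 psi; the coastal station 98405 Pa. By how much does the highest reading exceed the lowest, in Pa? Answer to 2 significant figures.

the valley station: 981.5 hPa = 98150.00 Pa.
the ridge station: 13.935 psi = 96078.44 Pa.
Spread: 98405.00 − 96078.44 = 2300 Pa.

2300 Pa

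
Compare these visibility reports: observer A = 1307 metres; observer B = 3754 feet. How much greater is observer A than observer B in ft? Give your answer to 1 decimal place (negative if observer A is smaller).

observer A: 1307 m = 4288.058 ft.
Difference: 4288.058 − 3754.000 = 534.1 ft.

534.1 ft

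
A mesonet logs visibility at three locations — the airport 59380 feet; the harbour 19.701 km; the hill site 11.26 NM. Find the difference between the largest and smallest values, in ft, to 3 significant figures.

9040 ft

the harbour: 19.701 km = 64635.83 ft.
the hill site: 11.26 nmi = 68417.06 ft.
Spread: 68417.06 − 59380.00 = 9040 ft.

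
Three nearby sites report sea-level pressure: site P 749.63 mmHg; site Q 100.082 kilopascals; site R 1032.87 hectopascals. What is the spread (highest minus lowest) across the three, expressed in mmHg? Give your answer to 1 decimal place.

site Q: 100.082 kPa = 750.677 mmHg.
site R: 1032.87 hPa = 774.716 mmHg.
Spread: 774.716 − 749.630 = 25.1 mmHg.

25.1 mmHg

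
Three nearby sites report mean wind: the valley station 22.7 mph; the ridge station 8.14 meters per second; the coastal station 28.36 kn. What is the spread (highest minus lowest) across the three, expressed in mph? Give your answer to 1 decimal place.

the ridge station: 8.14 m/s = 18.209 mph.
the coastal station: 28.36 kt = 32.636 mph.
Spread: 32.636 − 18.209 = 14.4 mph.

14.4 mph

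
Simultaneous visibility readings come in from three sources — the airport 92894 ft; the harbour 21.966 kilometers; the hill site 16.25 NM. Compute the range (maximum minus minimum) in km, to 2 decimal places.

8.13 km

the airport: 92894 ft = 28.3141 km.
the hill site: 16.25 nmi = 30.0950 km.
Spread: 30.0950 − 21.9660 = 8.13 km.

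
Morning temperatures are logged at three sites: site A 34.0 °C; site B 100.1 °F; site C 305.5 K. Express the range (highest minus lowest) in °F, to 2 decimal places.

site B: 100.1 °F = 37.833 °C.
site C: 305.5 K = 32.350 °C.
Spread: 37.833 − 32.350 = 5.483 °C = 9.87 °F.

9.87 °F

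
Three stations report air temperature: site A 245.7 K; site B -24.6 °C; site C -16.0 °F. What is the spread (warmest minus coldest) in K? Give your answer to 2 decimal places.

site A: 245.7 K = -27.450 °C.
site C: -16.0 °F = -26.667 °C.
Spread: (-24.600) − (-27.450) = 2.850 °C.

2.85 K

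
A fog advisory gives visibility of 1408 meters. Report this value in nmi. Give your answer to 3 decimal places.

0.760 nmi

1 m = 0.000539957 nmi, so 1408 × 0.000539957 = 0.760 nmi.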